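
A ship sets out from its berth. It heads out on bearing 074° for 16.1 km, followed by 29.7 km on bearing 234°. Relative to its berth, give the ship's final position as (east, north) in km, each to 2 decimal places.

Leg 1 (074°, 16.1 km): east 16.1 sin 74° = 15.48, north 16.1 cos 74° = 4.44
Leg 2 (234°, 29.7 km): east 29.7 sin 234° = -24.03, north 29.7 cos 234° = -17.46
Summing: -8.55 km east, -13.02 km north → (-8.55, -13.02).

(-8.55, -13.02)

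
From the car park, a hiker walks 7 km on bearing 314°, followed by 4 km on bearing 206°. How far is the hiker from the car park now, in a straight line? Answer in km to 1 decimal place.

6.9 km

Leg 1 (314°, 7 km): east 7 sin 314° = -5.04, north 7 cos 314° = 4.86
Leg 2 (206°, 4 km): east 4 sin 206° = -1.75, north 4 cos 206° = -3.60
Net: -6.79 east, 1.27 north. Distance = √((-6.79)² + (1.27)²) = 6.906 km.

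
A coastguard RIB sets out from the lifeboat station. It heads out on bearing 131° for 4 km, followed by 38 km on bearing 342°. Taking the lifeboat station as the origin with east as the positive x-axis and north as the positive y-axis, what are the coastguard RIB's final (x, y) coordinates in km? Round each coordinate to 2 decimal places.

(-8.72, 33.52)

Leg 1 (131°, 4 km): east 4 sin 131° = 3.02, north 4 cos 131° = -2.62
Leg 2 (342°, 38 km): east 38 sin 342° = -11.74, north 38 cos 342° = 36.14
Summing: -8.72 km east, 33.52 km north → (-8.72, 33.52).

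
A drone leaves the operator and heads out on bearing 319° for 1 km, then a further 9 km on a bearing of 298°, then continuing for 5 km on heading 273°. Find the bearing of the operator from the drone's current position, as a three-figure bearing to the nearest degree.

Leg 1 (319°, 1 km): east 1 sin 319° = -0.66, north 1 cos 319° = 0.75
Leg 2 (298°, 9 km): east 9 sin 298° = -7.95, north 9 cos 298° = 4.23
Leg 3 (273°, 5 km): east 5 sin 273° = -4.99, north 5 cos 273° = 0.26
Net displacement: -13.60 east, 5.24 north. Direction back to start is (13.60, -5.24): bearing = atan2(13.60, -5.24) mod 360° = 111.08° ≈ 111°.

111°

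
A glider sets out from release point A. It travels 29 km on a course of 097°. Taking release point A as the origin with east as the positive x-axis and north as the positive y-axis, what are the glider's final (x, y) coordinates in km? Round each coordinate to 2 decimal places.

(28.78, -3.53)

Leg 1 (097°, 29 km): east 29 sin 97° = 28.78, north 29 cos 97° = -3.53
Summing: 28.78 km east, -3.53 km north → (28.78, -3.53).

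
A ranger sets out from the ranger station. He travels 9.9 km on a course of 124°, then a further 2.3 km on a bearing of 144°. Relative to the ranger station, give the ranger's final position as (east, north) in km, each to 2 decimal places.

(9.56, -7.40)

Leg 1 (124°, 9.9 km): east 9.9 sin 124° = 8.21, north 9.9 cos 124° = -5.54
Leg 2 (144°, 2.3 km): east 2.3 sin 144° = 1.35, north 2.3 cos 144° = -1.86
Summing: 9.56 km east, -7.40 km north → (9.56, -7.40).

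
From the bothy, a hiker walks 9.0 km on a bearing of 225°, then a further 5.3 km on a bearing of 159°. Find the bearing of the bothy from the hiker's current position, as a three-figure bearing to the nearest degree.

022°

Leg 1 (225°, 9.0 km): east 9.0 sin 225° = -6.36, north 9.0 cos 225° = -6.36
Leg 2 (159°, 5.3 km): east 5.3 sin 159° = 1.90, north 5.3 cos 159° = -4.95
Net displacement: -4.46 east, -11.31 north. Direction back to start is (4.46, 11.31): bearing = atan2(4.46, 11.31) mod 360° = 21.54° ≈ 022°.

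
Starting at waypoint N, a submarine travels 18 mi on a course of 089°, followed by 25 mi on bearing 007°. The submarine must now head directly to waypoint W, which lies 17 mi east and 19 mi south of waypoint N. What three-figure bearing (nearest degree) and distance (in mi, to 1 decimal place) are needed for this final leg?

185°, 44.3 mi

Leg 1 (089°, 18 mi): east 18 sin 89° = 18.00, north 18 cos 89° = 0.31
Leg 2 (007°, 25 mi): east 25 sin 7° = 3.05, north 25 cos 7° = 24.81
Current position: (21.04, 25.13). Target: (17, -19). Remaining: Δeast = -4.04, Δnorth = -44.13.
Bearing = atan2(-4.04, -44.13) mod 360° = 185.24°; distance = √((-4.04)² + (-44.13)²) = 44.313 mi.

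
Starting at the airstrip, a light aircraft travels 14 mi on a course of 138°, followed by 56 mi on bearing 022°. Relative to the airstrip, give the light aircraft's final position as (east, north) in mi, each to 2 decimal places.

(30.35, 41.52)

Leg 1 (138°, 14 mi): east 14 sin 138° = 9.37, north 14 cos 138° = -10.40
Leg 2 (022°, 56 mi): east 56 sin 22° = 20.98, north 56 cos 22° = 51.92
Summing: 30.35 mi east, 41.52 mi north → (30.35, 41.52).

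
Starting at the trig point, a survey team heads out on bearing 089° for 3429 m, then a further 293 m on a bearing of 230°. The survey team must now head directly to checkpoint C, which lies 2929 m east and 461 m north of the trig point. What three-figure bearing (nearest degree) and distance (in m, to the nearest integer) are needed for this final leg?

335°, 650 m

Leg 1 (089°, 3429 m): east 3429 sin 89° = 3428.48, north 3429 cos 89° = 59.84
Leg 2 (230°, 293 m): east 293 sin 230° = -224.45, north 293 cos 230° = -188.34
Current position: (3204.03, -128.49). Target: (2929, 461). Remaining: Δeast = -275.03, Δnorth = 589.49.
Bearing = atan2(-275.03, 589.49) mod 360° = 334.99°; distance = √((-275.03)² + (589.49)²) = 650.493 m.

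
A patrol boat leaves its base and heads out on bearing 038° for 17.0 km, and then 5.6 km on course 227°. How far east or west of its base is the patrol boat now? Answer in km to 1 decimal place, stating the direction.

6.4 km east

Leg 1 (038°, 17.0 km): east 17.0 sin 38° = 10.47, north 17.0 cos 38° = 13.40
Leg 2 (227°, 5.6 km): east 5.6 sin 227° = -4.10, north 5.6 cos 227° = -3.82
Net east component: 6.37 km.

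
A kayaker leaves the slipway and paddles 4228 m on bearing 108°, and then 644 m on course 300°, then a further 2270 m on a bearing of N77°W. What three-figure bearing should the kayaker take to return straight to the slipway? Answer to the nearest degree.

Leg 1 (108°, 4228 m): east 4228 sin 108° = 4021.07, north 4228 cos 108° = -1306.52
Leg 2 (300°, 644 m): east 644 sin 300° = -557.72, north 644 cos 300° = 322.00
Leg 3 (N77°W, 2270 m): east 2270 sin 283° = -2211.82, north 2270 cos 283° = 510.64
Net displacement: 1251.53 east, -473.88 north. Direction back to start is (-1251.53, 473.88): bearing = atan2(-1251.53, 473.88) mod 360° = 290.74° ≈ 291°.

291°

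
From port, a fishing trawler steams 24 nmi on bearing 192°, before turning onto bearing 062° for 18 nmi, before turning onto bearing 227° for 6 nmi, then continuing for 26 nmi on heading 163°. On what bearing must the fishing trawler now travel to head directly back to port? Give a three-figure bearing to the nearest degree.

342°

Leg 1 (192°, 24 nmi): east 24 sin 192° = -4.99, north 24 cos 192° = -23.48
Leg 2 (062°, 18 nmi): east 18 sin 62° = 15.89, north 18 cos 62° = 8.45
Leg 3 (227°, 6 nmi): east 6 sin 227° = -4.39, north 6 cos 227° = -4.09
Leg 4 (163°, 26 nmi): east 26 sin 163° = 7.60, north 26 cos 163° = -24.86
Net displacement: 14.12 east, -43.98 north. Direction back to start is (-14.12, 43.98): bearing = atan2(-14.12, 43.98) mod 360° = 342.20° ≈ 342°.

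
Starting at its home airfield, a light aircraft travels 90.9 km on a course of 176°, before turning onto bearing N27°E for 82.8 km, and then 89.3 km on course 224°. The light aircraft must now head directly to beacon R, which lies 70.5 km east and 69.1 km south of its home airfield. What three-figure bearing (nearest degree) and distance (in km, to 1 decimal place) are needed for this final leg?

082°, 89.4 km

Leg 1 (176°, 90.9 km): east 90.9 sin 176° = 6.34, north 90.9 cos 176° = -90.68
Leg 2 (N27°E, 82.8 km): east 82.8 sin 27° = 37.59, north 82.8 cos 27° = 73.78
Leg 3 (224°, 89.3 km): east 89.3 sin 224° = -62.03, north 89.3 cos 224° = -64.24
Current position: (-18.10, -81.14). Target: (70.5, -69.1). Remaining: Δeast = 88.60, Δnorth = 12.04.
Bearing = atan2(88.60, 12.04) mod 360° = 82.26°; distance = √((88.60)² + (12.04)²) = 89.416 km.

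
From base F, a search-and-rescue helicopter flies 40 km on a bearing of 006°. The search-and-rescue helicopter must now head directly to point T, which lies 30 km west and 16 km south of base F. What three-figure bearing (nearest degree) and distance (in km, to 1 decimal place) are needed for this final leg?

Leg 1 (006°, 40 km): east 40 sin 6° = 4.18, north 40 cos 6° = 39.78
Current position: (4.18, 39.78). Target: (-30, -16). Remaining: Δeast = -34.18, Δnorth = -55.78.
Bearing = atan2(-34.18, -55.78) mod 360° = 211.50°; distance = √((-34.18)² + (-55.78)²) = 65.421 km.

211°, 65.4 km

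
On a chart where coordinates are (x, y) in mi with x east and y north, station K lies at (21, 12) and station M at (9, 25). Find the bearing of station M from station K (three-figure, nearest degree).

317°

Δeast = 9 − 21 = -12.00; Δnorth = 25 − 12 = 13.00.
Bearing = atan2(Δeast, Δnorth) mod 360° = 317.29° ≈ 317°.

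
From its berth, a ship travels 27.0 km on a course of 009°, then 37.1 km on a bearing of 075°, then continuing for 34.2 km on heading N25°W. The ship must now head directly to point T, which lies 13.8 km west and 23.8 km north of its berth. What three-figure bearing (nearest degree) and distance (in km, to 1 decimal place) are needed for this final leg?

222°, 58.7 km

Leg 1 (009°, 27.0 km): east 27.0 sin 9° = 4.22, north 27.0 cos 9° = 26.67
Leg 2 (075°, 37.1 km): east 37.1 sin 75° = 35.84, north 37.1 cos 75° = 9.60
Leg 3 (N25°W, 34.2 km): east 34.2 sin 335° = -14.45, north 34.2 cos 335° = 31.00
Current position: (25.61, 67.27). Target: (-13.8, 23.8). Remaining: Δeast = -39.41, Δnorth = -43.47.
Bearing = atan2(-39.41, -43.47) mod 360° = 222.20°; distance = √((-39.41)² + (-43.47)²) = 58.669 km.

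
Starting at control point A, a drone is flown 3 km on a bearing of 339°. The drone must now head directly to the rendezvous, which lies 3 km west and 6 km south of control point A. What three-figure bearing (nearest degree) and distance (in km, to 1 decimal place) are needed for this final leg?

192°, 9.0 km

Leg 1 (339°, 3 km): east 3 sin 339° = -1.08, north 3 cos 339° = 2.80
Current position: (-1.08, 2.80). Target: (-3, -6). Remaining: Δeast = -1.92, Δnorth = -8.80.
Bearing = atan2(-1.92, -8.80) mod 360° = 192.34°; distance = √((-1.92)² + (-8.80)²) = 9.009 km.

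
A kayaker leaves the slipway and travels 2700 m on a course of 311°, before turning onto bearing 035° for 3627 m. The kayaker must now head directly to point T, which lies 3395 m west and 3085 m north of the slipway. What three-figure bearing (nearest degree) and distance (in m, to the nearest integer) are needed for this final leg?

244°, 3816 m

Leg 1 (311°, 2700 m): east 2700 sin 311° = -2037.72, north 2700 cos 311° = 1771.36
Leg 2 (035°, 3627 m): east 3627 sin 35° = 2080.36, north 3627 cos 35° = 2971.06
Current position: (42.65, 4742.42). Target: (-3395, 3085). Remaining: Δeast = -3437.65, Δnorth = -1657.42.
Bearing = atan2(-3437.65, -1657.42) mod 360° = 244.26°; distance = √((-3437.65)² + (-1657.42)²) = 3816.342 m.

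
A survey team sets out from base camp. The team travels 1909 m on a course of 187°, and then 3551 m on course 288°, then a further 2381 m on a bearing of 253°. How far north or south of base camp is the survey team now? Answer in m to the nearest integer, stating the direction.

1494 m south

Leg 1 (187°, 1909 m): east 1909 sin 187° = -232.65, north 1909 cos 187° = -1894.77
Leg 2 (288°, 3551 m): east 3551 sin 288° = -3377.20, north 3551 cos 288° = 1097.32
Leg 3 (253°, 2381 m): east 2381 sin 253° = -2276.96, north 2381 cos 253° = -696.14
Net north component: -1493.59 m.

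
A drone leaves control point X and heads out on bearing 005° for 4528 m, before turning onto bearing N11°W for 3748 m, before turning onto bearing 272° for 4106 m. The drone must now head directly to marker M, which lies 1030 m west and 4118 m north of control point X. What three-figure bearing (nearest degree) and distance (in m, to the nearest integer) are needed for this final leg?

141°, 5412 m

Leg 1 (005°, 4528 m): east 4528 sin 5° = 394.64, north 4528 cos 5° = 4510.77
Leg 2 (N11°W, 3748 m): east 3748 sin 349° = -715.15, north 3748 cos 349° = 3679.14
Leg 3 (272°, 4106 m): east 4106 sin 272° = -4103.50, north 4106 cos 272° = 143.30
Current position: (-4424.01, 8333.21). Target: (-1030, 4118). Remaining: Δeast = 3394.01, Δnorth = -4215.21.
Bearing = atan2(3394.01, -4215.21) mod 360° = 141.16°; distance = √((3394.01)² + (-4215.21)²) = 5411.770 m.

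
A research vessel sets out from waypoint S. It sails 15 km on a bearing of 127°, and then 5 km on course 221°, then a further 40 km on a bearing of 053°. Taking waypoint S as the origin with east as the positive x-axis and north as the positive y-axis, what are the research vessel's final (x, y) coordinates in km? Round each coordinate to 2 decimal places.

Leg 1 (127°, 15 km): east 15 sin 127° = 11.98, north 15 cos 127° = -9.03
Leg 2 (221°, 5 km): east 5 sin 221° = -3.28, north 5 cos 221° = -3.77
Leg 3 (053°, 40 km): east 40 sin 53° = 31.95, north 40 cos 53° = 24.07
Summing: 40.64 km east, 11.27 km north → (40.64, 11.27).

(40.64, 11.27)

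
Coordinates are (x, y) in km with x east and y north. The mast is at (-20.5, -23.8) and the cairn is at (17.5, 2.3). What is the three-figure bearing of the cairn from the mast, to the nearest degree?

Δeast = 17.5 − -20.5 = 38.00; Δnorth = 2.3 − -23.8 = 26.10.
Bearing = atan2(Δeast, Δnorth) mod 360° = 55.52° ≈ 056°.

056°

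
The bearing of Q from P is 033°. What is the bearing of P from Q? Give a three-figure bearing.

213°

Back-bearing = 033° + 180° = 213°.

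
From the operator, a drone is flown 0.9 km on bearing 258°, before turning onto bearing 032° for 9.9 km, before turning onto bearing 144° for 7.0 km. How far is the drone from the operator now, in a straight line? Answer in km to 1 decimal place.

8.9 km

Leg 1 (258°, 0.9 km): east 0.9 sin 258° = -0.88, north 0.9 cos 258° = -0.19
Leg 2 (032°, 9.9 km): east 9.9 sin 32° = 5.25, north 9.9 cos 32° = 8.40
Leg 3 (144°, 7.0 km): east 7.0 sin 144° = 4.11, north 7.0 cos 144° = -5.66
Net: 8.48 east, 2.55 north. Distance = √((8.48)² + (2.55)²) = 8.854 km.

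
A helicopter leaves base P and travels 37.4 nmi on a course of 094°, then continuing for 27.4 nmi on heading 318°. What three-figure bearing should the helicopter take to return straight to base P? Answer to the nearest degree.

227°

Leg 1 (094°, 37.4 nmi): east 37.4 sin 94° = 37.31, north 37.4 cos 94° = -2.61
Leg 2 (318°, 27.4 nmi): east 27.4 sin 318° = -18.33, north 27.4 cos 318° = 20.36
Net displacement: 18.97 east, 17.75 north. Direction back to start is (-18.97, -17.75): bearing = atan2(-18.97, -17.75) mod 360° = 226.90° ≈ 227°.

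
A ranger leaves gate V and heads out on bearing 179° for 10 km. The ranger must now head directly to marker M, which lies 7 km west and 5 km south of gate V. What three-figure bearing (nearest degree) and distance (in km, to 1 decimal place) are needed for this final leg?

Leg 1 (179°, 10 km): east 10 sin 179° = 0.17, north 10 cos 179° = -10.00
Current position: (0.17, -10.00). Target: (-7, -5). Remaining: Δeast = -7.17, Δnorth = 5.00.
Bearing = atan2(-7.17, 5.00) mod 360° = 304.86°; distance = √((-7.17)² + (5.00)²) = 8.744 km.

305°, 8.7 km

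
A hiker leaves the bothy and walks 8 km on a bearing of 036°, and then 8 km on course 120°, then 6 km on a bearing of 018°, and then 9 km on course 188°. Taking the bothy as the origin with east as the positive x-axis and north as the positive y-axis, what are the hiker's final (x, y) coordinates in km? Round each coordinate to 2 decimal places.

(12.23, -0.73)

Leg 1 (036°, 8 km): east 8 sin 36° = 4.70, north 8 cos 36° = 6.47
Leg 2 (120°, 8 km): east 8 sin 120° = 6.93, north 8 cos 120° = -4.00
Leg 3 (018°, 6 km): east 6 sin 18° = 1.85, north 6 cos 18° = 5.71
Leg 4 (188°, 9 km): east 9 sin 188° = -1.25, north 9 cos 188° = -8.91
Summing: 12.23 km east, -0.73 km north → (12.23, -0.73).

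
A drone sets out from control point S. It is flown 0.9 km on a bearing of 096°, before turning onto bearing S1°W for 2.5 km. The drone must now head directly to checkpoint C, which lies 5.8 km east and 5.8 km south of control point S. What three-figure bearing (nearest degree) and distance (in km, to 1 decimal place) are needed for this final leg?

Leg 1 (096°, 0.9 km): east 0.9 sin 96° = 0.90, north 0.9 cos 96° = -0.09
Leg 2 (S1°W, 2.5 km): east 2.5 sin 181° = -0.04, north 2.5 cos 181° = -2.50
Current position: (0.85, -2.59). Target: (5.8, -5.8). Remaining: Δeast = 4.95, Δnorth = -3.21.
Bearing = atan2(4.95, -3.21) mod 360° = 122.94°; distance = √((4.95)² + (-3.21)²) = 5.896 km.

123°, 5.9 km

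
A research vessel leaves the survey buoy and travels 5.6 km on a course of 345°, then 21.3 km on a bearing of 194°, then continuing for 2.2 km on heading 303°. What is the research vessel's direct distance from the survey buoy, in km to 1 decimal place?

16.4 km

Leg 1 (345°, 5.6 km): east 5.6 sin 345° = -1.45, north 5.6 cos 345° = 5.41
Leg 2 (194°, 21.3 km): east 21.3 sin 194° = -5.15, north 21.3 cos 194° = -20.67
Leg 3 (303°, 2.2 km): east 2.2 sin 303° = -1.85, north 2.2 cos 303° = 1.20
Net: -8.45 east, -14.06 north. Distance = √((-8.45)² + (-14.06)²) = 16.402 km.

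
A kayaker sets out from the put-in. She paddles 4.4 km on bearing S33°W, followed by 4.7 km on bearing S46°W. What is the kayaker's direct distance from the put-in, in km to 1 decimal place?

9.0 km

Leg 1 (S33°W, 4.4 km): east 4.4 sin 213° = -2.40, north 4.4 cos 213° = -3.69
Leg 2 (S46°W, 4.7 km): east 4.7 sin 226° = -3.38, north 4.7 cos 226° = -3.26
Net: -5.78 east, -6.96 north. Distance = √((-5.78)² + (-6.96)²) = 9.042 km.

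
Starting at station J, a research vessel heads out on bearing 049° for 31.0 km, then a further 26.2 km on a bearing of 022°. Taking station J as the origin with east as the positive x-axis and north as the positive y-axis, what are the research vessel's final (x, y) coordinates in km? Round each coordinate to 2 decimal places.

(33.21, 44.63)

Leg 1 (049°, 31.0 km): east 31.0 sin 49° = 23.40, north 31.0 cos 49° = 20.34
Leg 2 (022°, 26.2 km): east 26.2 sin 22° = 9.81, north 26.2 cos 22° = 24.29
Summing: 33.21 km east, 44.63 km north → (33.21, 44.63).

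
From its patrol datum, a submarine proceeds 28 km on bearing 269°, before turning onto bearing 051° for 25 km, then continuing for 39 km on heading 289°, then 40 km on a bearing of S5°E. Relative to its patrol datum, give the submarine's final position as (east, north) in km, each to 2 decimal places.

Leg 1 (269°, 28 km): east 28 sin 269° = -28.00, north 28 cos 269° = -0.49
Leg 2 (051°, 25 km): east 25 sin 51° = 19.43, north 25 cos 51° = 15.73
Leg 3 (289°, 39 km): east 39 sin 289° = -36.88, north 39 cos 289° = 12.70
Leg 4 (S5°E, 40 km): east 40 sin 175° = 3.49, north 40 cos 175° = -39.85
Summing: -41.96 km east, -11.91 km north → (-41.96, -11.91).

(-41.96, -11.91)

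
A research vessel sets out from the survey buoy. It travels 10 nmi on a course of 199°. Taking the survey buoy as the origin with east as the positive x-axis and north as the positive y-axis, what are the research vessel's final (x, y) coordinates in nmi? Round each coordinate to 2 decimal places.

Leg 1 (199°, 10 nmi): east 10 sin 199° = -3.26, north 10 cos 199° = -9.46
Summing: -3.26 nmi east, -9.46 nmi north → (-3.26, -9.46).

(-3.26, -9.46)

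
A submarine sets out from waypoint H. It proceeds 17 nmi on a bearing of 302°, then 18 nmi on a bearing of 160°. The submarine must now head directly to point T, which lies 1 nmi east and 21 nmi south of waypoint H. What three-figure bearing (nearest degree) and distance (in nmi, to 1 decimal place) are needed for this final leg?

145°, 16.0 nmi

Leg 1 (302°, 17 nmi): east 17 sin 302° = -14.42, north 17 cos 302° = 9.01
Leg 2 (160°, 18 nmi): east 18 sin 160° = 6.16, north 18 cos 160° = -16.91
Current position: (-8.26, -7.91). Target: (1, -21). Remaining: Δeast = 9.26, Δnorth = -13.09.
Bearing = atan2(9.26, -13.09) mod 360° = 144.73°; distance = √((9.26)² + (-13.09)²) = 16.038 nmi.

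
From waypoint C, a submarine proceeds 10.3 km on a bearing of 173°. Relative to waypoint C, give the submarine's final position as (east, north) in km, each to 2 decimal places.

(1.26, -10.22)

Leg 1 (173°, 10.3 km): east 10.3 sin 173° = 1.26, north 10.3 cos 173° = -10.22
Summing: 1.26 km east, -10.22 km north → (1.26, -10.22).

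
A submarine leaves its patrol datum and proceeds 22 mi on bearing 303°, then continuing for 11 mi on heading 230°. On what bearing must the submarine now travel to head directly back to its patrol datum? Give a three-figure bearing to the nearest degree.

Leg 1 (303°, 22 mi): east 22 sin 303° = -18.45, north 22 cos 303° = 11.98
Leg 2 (230°, 11 mi): east 11 sin 230° = -8.43, north 11 cos 230° = -7.07
Net displacement: -26.88 east, 4.91 north. Direction back to start is (26.88, -4.91): bearing = atan2(26.88, -4.91) mod 360° = 100.36° ≈ 100°.

100°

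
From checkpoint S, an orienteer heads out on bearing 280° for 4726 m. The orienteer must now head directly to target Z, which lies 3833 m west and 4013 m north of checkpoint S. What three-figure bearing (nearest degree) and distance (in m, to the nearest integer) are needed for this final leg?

014°, 3296 m

Leg 1 (280°, 4726 m): east 4726 sin 280° = -4654.20, north 4726 cos 280° = 820.66
Current position: (-4654.20, 820.66). Target: (-3833, 4013). Remaining: Δeast = 821.20, Δnorth = 3192.34.
Bearing = atan2(821.20, 3192.34) mod 360° = 14.43°; distance = √((821.20)² + (3192.34)²) = 3296.270 m.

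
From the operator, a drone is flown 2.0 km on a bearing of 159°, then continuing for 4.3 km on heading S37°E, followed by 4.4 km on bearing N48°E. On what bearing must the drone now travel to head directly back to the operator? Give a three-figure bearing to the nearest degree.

290°

Leg 1 (159°, 2.0 km): east 2.0 sin 159° = 0.72, north 2.0 cos 159° = -1.87
Leg 2 (S37°E, 4.3 km): east 4.3 sin 143° = 2.59, north 4.3 cos 143° = -3.43
Leg 3 (N48°E, 4.4 km): east 4.4 sin 48° = 3.27, north 4.4 cos 48° = 2.94
Net displacement: 6.57 east, -2.36 north. Direction back to start is (-6.57, 2.36): bearing = atan2(-6.57, 2.36) mod 360° = 289.72° ≈ 290°.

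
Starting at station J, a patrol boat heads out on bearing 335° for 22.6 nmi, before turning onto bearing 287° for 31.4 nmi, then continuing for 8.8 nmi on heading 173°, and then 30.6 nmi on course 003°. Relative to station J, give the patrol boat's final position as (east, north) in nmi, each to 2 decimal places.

Leg 1 (335°, 22.6 nmi): east 22.6 sin 335° = -9.55, north 22.6 cos 335° = 20.48
Leg 2 (287°, 31.4 nmi): east 31.4 sin 287° = -30.03, north 31.4 cos 287° = 9.18
Leg 3 (173°, 8.8 nmi): east 8.8 sin 173° = 1.07, north 8.8 cos 173° = -8.73
Leg 4 (003°, 30.6 nmi): east 30.6 sin 3° = 1.60, north 30.6 cos 3° = 30.56
Summing: -36.91 nmi east, 51.49 nmi north → (-36.91, 51.49).

(-36.91, 51.49)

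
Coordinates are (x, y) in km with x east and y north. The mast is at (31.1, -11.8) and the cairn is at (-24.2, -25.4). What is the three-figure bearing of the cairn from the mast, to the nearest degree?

Δeast = -24.2 − 31.1 = -55.30; Δnorth = -25.4 − -11.8 = -13.60.
Bearing = atan2(Δeast, Δnorth) mod 360° = 256.18° ≈ 256°.

256°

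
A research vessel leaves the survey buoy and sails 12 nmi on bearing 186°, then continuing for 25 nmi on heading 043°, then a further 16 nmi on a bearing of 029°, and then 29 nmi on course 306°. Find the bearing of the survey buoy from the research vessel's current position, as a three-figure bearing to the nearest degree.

180°

Leg 1 (186°, 12 nmi): east 12 sin 186° = -1.25, north 12 cos 186° = -11.93
Leg 2 (043°, 25 nmi): east 25 sin 43° = 17.05, north 25 cos 43° = 18.28
Leg 3 (029°, 16 nmi): east 16 sin 29° = 7.76, north 16 cos 29° = 13.99
Leg 4 (306°, 29 nmi): east 29 sin 306° = -23.46, north 29 cos 306° = 17.05
Net displacement: 0.09 east, 37.39 north. Direction back to start is (-0.09, -37.39): bearing = atan2(-0.09, -37.39) mod 360° = 180.14° ≈ 180°.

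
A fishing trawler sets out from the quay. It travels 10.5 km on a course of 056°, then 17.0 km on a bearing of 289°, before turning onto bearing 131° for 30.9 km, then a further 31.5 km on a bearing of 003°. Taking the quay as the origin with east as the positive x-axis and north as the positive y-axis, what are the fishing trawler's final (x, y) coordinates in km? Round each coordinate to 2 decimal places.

Leg 1 (056°, 10.5 km): east 10.5 sin 56° = 8.70, north 10.5 cos 56° = 5.87
Leg 2 (289°, 17.0 km): east 17.0 sin 289° = -16.07, north 17.0 cos 289° = 5.53
Leg 3 (131°, 30.9 km): east 30.9 sin 131° = 23.32, north 30.9 cos 131° = -20.27
Leg 4 (003°, 31.5 km): east 31.5 sin 3° = 1.65, north 31.5 cos 3° = 31.46
Summing: 17.60 km east, 22.59 km north → (17.60, 22.59).

(17.60, 22.59)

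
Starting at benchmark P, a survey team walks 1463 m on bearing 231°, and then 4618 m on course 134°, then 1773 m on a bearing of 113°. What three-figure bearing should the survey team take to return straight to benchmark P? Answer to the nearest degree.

Leg 1 (231°, 1463 m): east 1463 sin 231° = -1136.96, north 1463 cos 231° = -920.70
Leg 2 (134°, 4618 m): east 4618 sin 134° = 3321.91, north 4618 cos 134° = -3207.93
Leg 3 (113°, 1773 m): east 1773 sin 113° = 1632.06, north 1773 cos 113° = -692.77
Net displacement: 3817.00 east, -4821.39 north. Direction back to start is (-3817.00, 4821.39): bearing = atan2(-3817.00, 4821.39) mod 360° = 321.63° ≈ 322°.

322°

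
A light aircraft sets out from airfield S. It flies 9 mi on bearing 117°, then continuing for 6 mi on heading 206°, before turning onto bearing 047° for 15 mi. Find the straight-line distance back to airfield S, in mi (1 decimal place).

Leg 1 (117°, 9 mi): east 9 sin 117° = 8.02, north 9 cos 117° = -4.09
Leg 2 (206°, 6 mi): east 6 sin 206° = -2.63, north 6 cos 206° = -5.39
Leg 3 (047°, 15 mi): east 15 sin 47° = 10.97, north 15 cos 47° = 10.23
Net: 16.36 east, 0.75 north. Distance = √((16.36)² + (0.75)²) = 16.376 mi.

16.4 mi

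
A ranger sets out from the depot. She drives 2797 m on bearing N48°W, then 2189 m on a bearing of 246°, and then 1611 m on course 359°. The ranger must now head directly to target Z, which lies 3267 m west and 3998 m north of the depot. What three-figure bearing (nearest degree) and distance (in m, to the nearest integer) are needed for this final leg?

Leg 1 (N48°W, 2797 m): east 2797 sin 312° = -2078.58, north 2797 cos 312° = 1871.56
Leg 2 (246°, 2189 m): east 2189 sin 246° = -1999.75, north 2189 cos 246° = -890.35
Leg 3 (359°, 1611 m): east 1611 sin 359° = -28.12, north 1611 cos 359° = 1610.75
Current position: (-4106.44, 2591.97). Target: (-3267, 3998). Remaining: Δeast = 839.44, Δnorth = 1406.03.
Bearing = atan2(839.44, 1406.03) mod 360° = 30.84°; distance = √((839.44)² + (1406.03)²) = 1637.558 m.

031°, 1638 m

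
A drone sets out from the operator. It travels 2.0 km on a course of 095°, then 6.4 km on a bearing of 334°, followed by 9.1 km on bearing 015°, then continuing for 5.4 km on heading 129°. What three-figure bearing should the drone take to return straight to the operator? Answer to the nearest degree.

208°

Leg 1 (095°, 2.0 km): east 2.0 sin 95° = 1.99, north 2.0 cos 95° = -0.17
Leg 2 (334°, 6.4 km): east 6.4 sin 334° = -2.81, north 6.4 cos 334° = 5.75
Leg 3 (015°, 9.1 km): east 9.1 sin 15° = 2.36, north 9.1 cos 15° = 8.79
Leg 4 (129°, 5.4 km): east 5.4 sin 129° = 4.20, north 5.4 cos 129° = -3.40
Net displacement: 5.74 east, 10.97 north. Direction back to start is (-5.74, -10.97): bearing = atan2(-5.74, -10.97) mod 360° = 207.62° ≈ 208°.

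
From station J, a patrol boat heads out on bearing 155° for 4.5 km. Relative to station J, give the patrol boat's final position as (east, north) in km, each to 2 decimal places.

(1.90, -4.08)

Leg 1 (155°, 4.5 km): east 4.5 sin 155° = 1.90, north 4.5 cos 155° = -4.08
Summing: 1.90 km east, -4.08 km north → (1.90, -4.08).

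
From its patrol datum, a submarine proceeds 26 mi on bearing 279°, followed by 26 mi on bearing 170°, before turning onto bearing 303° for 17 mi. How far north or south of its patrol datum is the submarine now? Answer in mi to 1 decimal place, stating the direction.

12.3 mi south

Leg 1 (279°, 26 mi): east 26 sin 279° = -25.68, north 26 cos 279° = 4.07
Leg 2 (170°, 26 mi): east 26 sin 170° = 4.51, north 26 cos 170° = -25.61
Leg 3 (303°, 17 mi): east 17 sin 303° = -14.26, north 17 cos 303° = 9.26
Net north component: -12.28 mi.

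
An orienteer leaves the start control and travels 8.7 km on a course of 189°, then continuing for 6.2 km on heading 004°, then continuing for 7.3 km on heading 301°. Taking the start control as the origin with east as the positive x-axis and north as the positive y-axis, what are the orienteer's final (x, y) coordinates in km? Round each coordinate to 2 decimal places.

(-7.19, 1.35)

Leg 1 (189°, 8.7 km): east 8.7 sin 189° = -1.36, north 8.7 cos 189° = -8.59
Leg 2 (004°, 6.2 km): east 6.2 sin 4° = 0.43, north 6.2 cos 4° = 6.18
Leg 3 (301°, 7.3 km): east 7.3 sin 301° = -6.26, north 7.3 cos 301° = 3.76
Summing: -7.19 km east, 1.35 km north → (-7.19, 1.35).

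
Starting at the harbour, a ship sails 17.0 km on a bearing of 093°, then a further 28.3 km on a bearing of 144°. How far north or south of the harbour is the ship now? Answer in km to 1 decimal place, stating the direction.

23.8 km south

Leg 1 (093°, 17.0 km): east 17.0 sin 93° = 16.98, north 17.0 cos 93° = -0.89
Leg 2 (144°, 28.3 km): east 28.3 sin 144° = 16.63, north 28.3 cos 144° = -22.90
Net north component: -23.78 km.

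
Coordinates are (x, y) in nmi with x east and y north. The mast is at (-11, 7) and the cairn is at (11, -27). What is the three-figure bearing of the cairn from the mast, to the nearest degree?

Δeast = 11 − -11 = 22.00; Δnorth = -27 − 7 = -34.00.
Bearing = atan2(Δeast, Δnorth) mod 360° = 147.09° ≈ 147°.

147°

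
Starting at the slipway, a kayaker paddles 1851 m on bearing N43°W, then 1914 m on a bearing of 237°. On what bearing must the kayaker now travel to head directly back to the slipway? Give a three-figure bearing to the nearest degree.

096°

Leg 1 (N43°W, 1851 m): east 1851 sin 317° = -1262.38, north 1851 cos 317° = 1353.74
Leg 2 (237°, 1914 m): east 1914 sin 237° = -1605.22, north 1914 cos 237° = -1042.44
Net displacement: -2867.59 east, 311.30 north. Direction back to start is (2867.59, -311.30): bearing = atan2(2867.59, -311.30) mod 360° = 96.20° ≈ 096°.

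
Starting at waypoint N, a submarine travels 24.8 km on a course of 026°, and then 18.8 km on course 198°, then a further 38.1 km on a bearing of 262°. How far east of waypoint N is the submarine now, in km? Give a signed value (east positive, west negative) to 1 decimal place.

Leg 1 (026°, 24.8 km): east 24.8 sin 26° = 10.87, north 24.8 cos 26° = 22.29
Leg 2 (198°, 18.8 km): east 18.8 sin 198° = -5.81, north 18.8 cos 198° = -17.88
Leg 3 (262°, 38.1 km): east 38.1 sin 262° = -37.73, north 38.1 cos 262° = -5.30
Net east component: -32.67 km.

-32.7 km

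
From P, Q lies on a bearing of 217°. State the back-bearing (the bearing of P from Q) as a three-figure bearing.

037°

Back-bearing = 217° − 180° = 037°.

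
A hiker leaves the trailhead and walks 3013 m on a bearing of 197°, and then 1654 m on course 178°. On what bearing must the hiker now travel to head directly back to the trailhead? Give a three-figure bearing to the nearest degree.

Leg 1 (197°, 3013 m): east 3013 sin 197° = -880.92, north 3013 cos 197° = -2881.35
Leg 2 (178°, 1654 m): east 1654 sin 178° = 57.72, north 1654 cos 178° = -1652.99
Net displacement: -823.19 east, -4534.34 north. Direction back to start is (823.19, 4534.34): bearing = atan2(823.19, 4534.34) mod 360° = 10.29° ≈ 010°.

010°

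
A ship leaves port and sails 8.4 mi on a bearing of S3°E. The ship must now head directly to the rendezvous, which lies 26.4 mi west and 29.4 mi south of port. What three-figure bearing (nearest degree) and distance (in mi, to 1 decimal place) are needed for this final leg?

232°, 34.1 mi

Leg 1 (S3°E, 8.4 mi): east 8.4 sin 177° = 0.44, north 8.4 cos 177° = -8.39
Current position: (0.44, -8.39). Target: (-26.4, -29.4). Remaining: Δeast = -26.84, Δnorth = -21.01.
Bearing = atan2(-26.84, -21.01) mod 360° = 231.94°; distance = √((-26.84)² + (-21.01)²) = 34.086 mi.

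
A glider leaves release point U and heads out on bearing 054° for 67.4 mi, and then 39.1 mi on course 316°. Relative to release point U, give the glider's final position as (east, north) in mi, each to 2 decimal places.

Leg 1 (054°, 67.4 mi): east 67.4 sin 54° = 54.53, north 67.4 cos 54° = 39.62
Leg 2 (316°, 39.1 mi): east 39.1 sin 316° = -27.16, north 39.1 cos 316° = 28.13
Summing: 27.37 mi east, 67.74 mi north → (27.37, 67.74).

(27.37, 67.74)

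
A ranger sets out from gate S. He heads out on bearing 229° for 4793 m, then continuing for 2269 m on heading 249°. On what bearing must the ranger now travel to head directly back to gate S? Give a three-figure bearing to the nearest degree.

Leg 1 (229°, 4793 m): east 4793 sin 229° = -3617.32, north 4793 cos 229° = -3144.49
Leg 2 (249°, 2269 m): east 2269 sin 249° = -2118.29, north 2269 cos 249° = -813.14
Net displacement: -5735.62 east, -3957.63 north. Direction back to start is (5735.62, 3957.63): bearing = atan2(5735.62, 3957.63) mod 360° = 55.39° ≈ 055°.

055°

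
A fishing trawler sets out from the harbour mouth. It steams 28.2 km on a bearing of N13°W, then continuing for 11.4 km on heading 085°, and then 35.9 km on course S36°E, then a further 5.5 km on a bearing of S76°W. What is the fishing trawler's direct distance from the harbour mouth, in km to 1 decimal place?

Leg 1 (N13°W, 28.2 km): east 28.2 sin 347° = -6.34, north 28.2 cos 347° = 27.48
Leg 2 (085°, 11.4 km): east 11.4 sin 85° = 11.36, north 11.4 cos 85° = 0.99
Leg 3 (S36°E, 35.9 km): east 35.9 sin 144° = 21.10, north 35.9 cos 144° = -29.04
Leg 4 (S76°W, 5.5 km): east 5.5 sin 256° = -5.34, north 5.5 cos 256° = -1.33
Net: 20.78 east, -1.90 north. Distance = √((20.78)² + (-1.90)²) = 20.865 km.

20.9 km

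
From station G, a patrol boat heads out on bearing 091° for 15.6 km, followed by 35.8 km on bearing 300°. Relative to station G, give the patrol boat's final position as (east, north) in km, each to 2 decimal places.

Leg 1 (091°, 15.6 km): east 15.6 sin 91° = 15.60, north 15.6 cos 91° = -0.27
Leg 2 (300°, 35.8 km): east 35.8 sin 300° = -31.00, north 35.8 cos 300° = 17.90
Summing: -15.41 km east, 17.63 km north → (-15.41, 17.63).

(-15.41, 17.63)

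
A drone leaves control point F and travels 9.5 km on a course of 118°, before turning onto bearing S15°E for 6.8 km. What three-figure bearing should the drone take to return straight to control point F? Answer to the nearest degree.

317°

Leg 1 (118°, 9.5 km): east 9.5 sin 118° = 8.39, north 9.5 cos 118° = -4.46
Leg 2 (S15°E, 6.8 km): east 6.8 sin 165° = 1.76, north 6.8 cos 165° = -6.57
Net displacement: 10.15 east, -11.03 north. Direction back to start is (-10.15, 11.03): bearing = atan2(-10.15, 11.03) mod 360° = 317.38° ≈ 317°.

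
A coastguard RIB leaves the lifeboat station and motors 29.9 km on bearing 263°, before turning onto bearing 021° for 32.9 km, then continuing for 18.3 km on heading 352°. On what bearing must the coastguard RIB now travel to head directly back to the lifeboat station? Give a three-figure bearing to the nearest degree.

156°

Leg 1 (263°, 29.9 km): east 29.9 sin 263° = -29.68, north 29.9 cos 263° = -3.64
Leg 2 (021°, 32.9 km): east 32.9 sin 21° = 11.79, north 32.9 cos 21° = 30.71
Leg 3 (352°, 18.3 km): east 18.3 sin 352° = -2.55, north 18.3 cos 352° = 18.12
Net displacement: -20.43 east, 45.19 north. Direction back to start is (20.43, -45.19): bearing = atan2(20.43, -45.19) mod 360° = 155.67° ≈ 156°.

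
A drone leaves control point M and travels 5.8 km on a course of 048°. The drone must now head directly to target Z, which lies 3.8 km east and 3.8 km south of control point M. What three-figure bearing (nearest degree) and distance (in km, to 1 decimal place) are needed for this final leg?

184°, 7.7 km

Leg 1 (048°, 5.8 km): east 5.8 sin 48° = 4.31, north 5.8 cos 48° = 3.88
Current position: (4.31, 3.88). Target: (3.8, -3.8). Remaining: Δeast = -0.51, Δnorth = -7.68.
Bearing = atan2(-0.51, -7.68) mod 360° = 183.80°; distance = √((-0.51)² + (-7.68)²) = 7.698 km.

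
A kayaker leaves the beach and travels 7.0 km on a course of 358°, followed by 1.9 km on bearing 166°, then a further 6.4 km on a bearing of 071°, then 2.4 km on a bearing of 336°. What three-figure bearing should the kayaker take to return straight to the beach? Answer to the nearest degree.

209°

Leg 1 (358°, 7.0 km): east 7.0 sin 358° = -0.24, north 7.0 cos 358° = 7.00
Leg 2 (166°, 1.9 km): east 1.9 sin 166° = 0.46, north 1.9 cos 166° = -1.84
Leg 3 (071°, 6.4 km): east 6.4 sin 71° = 6.05, north 6.4 cos 71° = 2.08
Leg 4 (336°, 2.4 km): east 2.4 sin 336° = -0.98, north 2.4 cos 336° = 2.19
Net displacement: 5.29 east, 9.43 north. Direction back to start is (-5.29, -9.43): bearing = atan2(-5.29, -9.43) mod 360° = 209.30° ≈ 209°.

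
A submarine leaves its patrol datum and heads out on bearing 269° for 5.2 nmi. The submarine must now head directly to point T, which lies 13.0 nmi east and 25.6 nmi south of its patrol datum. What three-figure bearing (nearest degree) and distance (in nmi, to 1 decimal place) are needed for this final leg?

Leg 1 (269°, 5.2 nmi): east 5.2 sin 269° = -5.20, north 5.2 cos 269° = -0.09
Current position: (-5.20, -0.09). Target: (13.0, -25.6). Remaining: Δeast = 18.20, Δnorth = -25.51.
Bearing = atan2(18.20, -25.51) mod 360° = 144.49°; distance = √((18.20)² + (-25.51)²) = 31.336 nmi.

144°, 31.3 nmi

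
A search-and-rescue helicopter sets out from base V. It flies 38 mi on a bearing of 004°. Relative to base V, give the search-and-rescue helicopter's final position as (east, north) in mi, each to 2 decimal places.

Leg 1 (004°, 38 mi): east 38 sin 4° = 2.65, north 38 cos 4° = 37.91
Summing: 2.65 mi east, 37.91 mi north → (2.65, 37.91).

(2.65, 37.91)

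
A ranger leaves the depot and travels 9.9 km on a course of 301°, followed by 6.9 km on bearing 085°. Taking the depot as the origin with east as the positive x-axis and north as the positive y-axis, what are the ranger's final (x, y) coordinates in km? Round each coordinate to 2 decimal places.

Leg 1 (301°, 9.9 km): east 9.9 sin 301° = -8.49, north 9.9 cos 301° = 5.10
Leg 2 (085°, 6.9 km): east 6.9 sin 85° = 6.87, north 6.9 cos 85° = 0.60
Summing: -1.61 km east, 5.70 km north → (-1.61, 5.70).

(-1.61, 5.70)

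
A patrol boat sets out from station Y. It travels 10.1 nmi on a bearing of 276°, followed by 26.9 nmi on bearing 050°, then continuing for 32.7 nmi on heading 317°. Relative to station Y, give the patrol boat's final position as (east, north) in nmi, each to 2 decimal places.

Leg 1 (276°, 10.1 nmi): east 10.1 sin 276° = -10.04, north 10.1 cos 276° = 1.06
Leg 2 (050°, 26.9 nmi): east 26.9 sin 50° = 20.61, north 26.9 cos 50° = 17.29
Leg 3 (317°, 32.7 nmi): east 32.7 sin 317° = -22.30, north 32.7 cos 317° = 23.92
Summing: -11.74 nmi east, 42.26 nmi north → (-11.74, 42.26).

(-11.74, 42.26)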